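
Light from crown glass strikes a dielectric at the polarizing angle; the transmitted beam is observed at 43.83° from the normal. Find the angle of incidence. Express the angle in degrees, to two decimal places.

θ_B ≈ 46.17°

At Brewster's angle the reflected and refracted rays are perpendicular, so θ_B + θ_t = 90°.
So θ_B = 90° − θ_t = 90° − 43.83° = 46.17°.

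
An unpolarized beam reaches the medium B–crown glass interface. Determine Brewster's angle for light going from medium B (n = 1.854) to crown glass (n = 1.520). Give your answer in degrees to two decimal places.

θ_B ≈ 39.35°

Here n₂/n₁ = 1.520/1.854 = 0.8198, and Brewster's law gives tan θ_B = n₂/n₁. Taking the arctangent, θ_B = 39.35°.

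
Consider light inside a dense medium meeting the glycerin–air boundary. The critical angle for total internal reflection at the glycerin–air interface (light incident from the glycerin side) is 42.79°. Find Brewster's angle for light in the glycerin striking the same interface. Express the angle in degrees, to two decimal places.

n₂/n₁ = sin θ_c = sin 42.79° = 0.6793.
tan θ_B equals the same ratio, so θ_B = arctan(0.6793) = 34.19°.

θ_B ≈ 34.19°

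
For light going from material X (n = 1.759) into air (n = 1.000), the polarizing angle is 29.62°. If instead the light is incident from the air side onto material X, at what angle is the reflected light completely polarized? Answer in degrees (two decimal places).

θ_B' ≈ 60.38°

Reversing the direction swaps n₁ and n₂, so tan θ_B' = 1/tan θ_B and θ_B' = 90° − θ_B.
Hence θ_B' = 90° − 29.62° = 60.38°.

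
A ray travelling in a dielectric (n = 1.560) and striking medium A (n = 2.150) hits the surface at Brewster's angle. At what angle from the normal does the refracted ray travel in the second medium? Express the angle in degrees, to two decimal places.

θ_t ≈ 35.96°

θ_B = arctan(n₂/n₁) = arctan(2.150/1.560) = 54.04°.
At Brewster's angle the reflected and refracted rays are perpendicular, so θ_t = 90° − θ_B = 90° − 54.04° = 35.96°.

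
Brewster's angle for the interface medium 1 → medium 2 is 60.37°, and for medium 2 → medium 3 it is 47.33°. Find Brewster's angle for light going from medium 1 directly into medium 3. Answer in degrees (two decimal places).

tan θ_B(1→2) = n₂/n₁ = tan 60.37° = 1.7582.
tan θ_B(2→3) = n₃/n₂ = tan 47.33° = 1.0848.
Multiplying, n₃/n₁ = 1.7582 × 1.0848 = 1.9073, and θ_B(1→3) = arctan 1.9073 = 62.33°.

θ_B ≈ 62.33°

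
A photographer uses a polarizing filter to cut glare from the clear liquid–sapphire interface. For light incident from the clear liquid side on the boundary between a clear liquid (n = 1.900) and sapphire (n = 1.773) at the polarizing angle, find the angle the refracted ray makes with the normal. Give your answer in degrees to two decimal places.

θ_t ≈ 46.98°

θ_B = arctan(n₂/n₁) = arctan(1.773/1.900) = 43.02°.
Since θ_B + θ_t = 90° at Brewster incidence, θ_t = 90° − 43.02° = 46.98°.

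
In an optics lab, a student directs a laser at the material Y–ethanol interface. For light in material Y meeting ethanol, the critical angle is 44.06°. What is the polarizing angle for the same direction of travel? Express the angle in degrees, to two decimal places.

θ_B ≈ 34.82°

At the critical angle sin θ_c = n₂/n₁, giving n₂/n₁ = sin 44.06° = 0.6954.
Then tan θ_B = n₂/n₁ = 0.6954, so θ_B = arctan 0.6954 = 34.82°.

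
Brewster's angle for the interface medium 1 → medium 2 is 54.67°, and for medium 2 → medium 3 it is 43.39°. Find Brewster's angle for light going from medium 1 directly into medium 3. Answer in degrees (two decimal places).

tan θ_B(1→2) = n₂/n₁ = tan 54.67° = 1.4108.
tan θ_B(2→3) = n₃/n₂ = tan 43.39° = 0.9453.
Multiplying, n₃/n₁ = 1.4108 × 0.9453 = 1.3336, and θ_B(1→3) = arctan 1.3336 = 53.14°.

θ_B ≈ 53.14°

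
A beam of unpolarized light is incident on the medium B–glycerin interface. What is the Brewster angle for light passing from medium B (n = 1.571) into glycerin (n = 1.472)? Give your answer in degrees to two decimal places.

θ_B ≈ 43.14°

Brewster's condition: tan θ_B = n₂/n₁ = 1.472/1.571 = 0.9370. Taking the arctangent, θ_B = 43.14°.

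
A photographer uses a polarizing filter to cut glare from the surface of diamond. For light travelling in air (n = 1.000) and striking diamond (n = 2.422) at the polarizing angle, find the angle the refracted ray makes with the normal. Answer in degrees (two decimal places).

θ_t ≈ 22.43°

tan θ_B = n₂/n₁ = 2.422/1.000 = 2.4220, so θ_B = 67.57°.
Since θ_B + θ_t = 90° at Brewster incidence, θ_t = 90° − 67.57° = 22.43°.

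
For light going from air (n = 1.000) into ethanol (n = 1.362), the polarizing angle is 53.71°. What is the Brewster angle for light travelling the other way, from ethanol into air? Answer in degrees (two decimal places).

Reversing the direction swaps n₁ and n₂, so tan θ_B' = 1/tan θ_B and θ_B' = 90° − θ_B.
Hence θ_B' = 90° − 53.71° = 36.29°.

θ_B' ≈ 36.29°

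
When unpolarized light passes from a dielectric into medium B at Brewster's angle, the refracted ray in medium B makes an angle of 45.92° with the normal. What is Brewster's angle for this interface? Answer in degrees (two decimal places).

θ_B ≈ 44.08°

Brewster's condition makes the reflected and refracted beams perpendicular: θ_B + θ_t = 90°.
So θ_B = 90° − θ_t = 90° − 45.92° = 44.08°.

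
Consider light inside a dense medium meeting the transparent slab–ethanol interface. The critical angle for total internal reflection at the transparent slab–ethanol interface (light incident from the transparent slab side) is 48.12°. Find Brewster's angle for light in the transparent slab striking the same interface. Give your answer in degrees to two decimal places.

θ_B ≈ 36.67°

sin θ_c = n₂/n₁, so n₂/n₁ = sin 48.12° = 0.7445.
Brewster: tan θ_B = n₂/n₁ = 0.7445.
θ_B = arctan(0.7445) = 36.67°.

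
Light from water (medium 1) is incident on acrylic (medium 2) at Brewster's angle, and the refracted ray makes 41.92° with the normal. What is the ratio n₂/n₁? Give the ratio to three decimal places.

At Brewster incidence θ_B = 90° − θ_t = 90° − 41.92° = 48.08°.
tan θ_B = n₂/n₁, so n₂/n₁ = tan 48.08° = 1.114.

n₂/n₁ ≈ 1.114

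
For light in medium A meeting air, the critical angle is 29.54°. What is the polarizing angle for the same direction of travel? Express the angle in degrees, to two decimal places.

θ_B ≈ 26.24°

At the critical angle sin θ_c = n₂/n₁, giving n₂/n₁ = sin 29.54° = 0.4930.
Then tan θ_B = n₂/n₁ = 0.4930, so θ_B = arctan 0.4930 = 26.24°.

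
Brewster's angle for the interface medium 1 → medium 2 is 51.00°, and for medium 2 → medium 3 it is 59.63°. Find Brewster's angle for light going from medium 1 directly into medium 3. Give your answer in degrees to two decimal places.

Each Brewster angle gives a ratio: n₂/n₁ = tan 51.00° = 1.2349, n₃/n₂ = tan 59.63° = 1.7065.
Multiplying, n₃/n₁ = 1.2349 × 1.7065 = 2.1074, and θ_B(1→3) = arctan 2.1074 = 64.61°.

θ_B ≈ 64.61°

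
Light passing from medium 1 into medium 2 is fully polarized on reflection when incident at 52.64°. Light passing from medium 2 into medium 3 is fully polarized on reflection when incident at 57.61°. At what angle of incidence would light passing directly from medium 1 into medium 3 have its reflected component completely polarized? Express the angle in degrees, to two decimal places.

θ_B ≈ 64.16°

n₂/n₁ = tan 52.64° = 1.3098 and n₃/n₂ = tan 57.61° = 1.5764.
n₃/n₁ = 2.0648. Then tan θ_B(1→3) = n₃/n₁, so θ_B(1→3) = arctan(2.0648) = 64.16°.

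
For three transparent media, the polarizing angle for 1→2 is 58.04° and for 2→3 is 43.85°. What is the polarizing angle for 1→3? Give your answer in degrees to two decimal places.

θ_B ≈ 57.00°

tan θ_B(1→2) = n₂/n₁ = tan 58.04° = 1.6028.
tan θ_B(2→3) = n₃/n₂ = tan 43.85° = 0.9606.
n₃/n₁ = 1.5397. Then tan θ_B(1→3) = n₃/n₁, so θ_B(1→3) = arctan(1.5397) = 57.00°.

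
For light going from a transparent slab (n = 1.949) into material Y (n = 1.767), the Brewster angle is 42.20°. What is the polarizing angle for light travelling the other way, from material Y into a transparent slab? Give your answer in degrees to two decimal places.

tan θ_B' = n₁/n₂ = 1/tan θ_B, so θ_B' = 90° − θ_B.
θ_B' = 90° − 42.20° = 47.80°.

θ_B' ≈ 47.80°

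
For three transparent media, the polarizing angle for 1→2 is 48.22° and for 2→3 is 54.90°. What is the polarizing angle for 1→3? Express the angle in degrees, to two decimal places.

θ_B ≈ 57.87°

n₂/n₁ = tan 48.22° = 1.1192 and n₃/n₂ = tan 54.90° = 1.4229.
Multiplying, n₃/n₁ = 1.1192 × 1.4229 = 1.5925, and θ_B(1→3) = arctan 1.5925 = 57.87°.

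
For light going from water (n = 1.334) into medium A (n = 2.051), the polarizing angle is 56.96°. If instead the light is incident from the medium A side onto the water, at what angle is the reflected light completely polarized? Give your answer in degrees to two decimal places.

θ_B' ≈ 33.04°

tan θ_B' = n₁/n₂ = 1/tan θ_B, so θ_B' = 90° − θ_B.
θ_B' = 90° − 56.96° = 33.04°.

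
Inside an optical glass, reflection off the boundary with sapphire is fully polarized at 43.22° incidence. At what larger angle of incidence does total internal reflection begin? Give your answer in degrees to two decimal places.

θ_c ≈ 70.00°

tan θ_B = n₂/n₁ = tan 43.22° = 0.9397.
Total internal reflection: sin θ_c = n₂/n₁ = 0.9397.
θ_c = arcsin(0.9397) = 70.00°.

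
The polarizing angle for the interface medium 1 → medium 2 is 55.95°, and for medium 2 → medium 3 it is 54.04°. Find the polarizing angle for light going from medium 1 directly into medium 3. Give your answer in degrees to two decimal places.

n₂/n₁ = tan 55.95° = 1.4798 and n₃/n₂ = tan 54.04° = 1.3784.
So n₃/n₁ = (n₂/n₁)(n₃/n₂) = 1.4798 × 1.3784 = 2.0397.
θ_B(1→3) = arctan(2.0397) = 63.88°.

θ_B ≈ 63.88°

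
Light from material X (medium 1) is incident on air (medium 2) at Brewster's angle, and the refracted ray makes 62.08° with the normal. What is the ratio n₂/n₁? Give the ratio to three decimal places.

n₂/n₁ ≈ 0.530

θ_B + θ_t = 90°, so θ_B = 90° − 62.08° = 27.92°.
tan θ_B = n₂/n₁, so n₂/n₁ = tan 27.92° = 0.530.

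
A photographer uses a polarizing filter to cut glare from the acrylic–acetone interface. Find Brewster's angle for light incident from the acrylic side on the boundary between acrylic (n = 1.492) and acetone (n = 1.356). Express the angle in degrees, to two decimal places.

θ_B ≈ 42.27°

The reflected p-component vanishes when tan θ_B = n₂/n₁.
tan θ_B = n₂/n₁ = 1.356/1.492 = 0.9088. Taking the arctangent, θ_B = 42.27°.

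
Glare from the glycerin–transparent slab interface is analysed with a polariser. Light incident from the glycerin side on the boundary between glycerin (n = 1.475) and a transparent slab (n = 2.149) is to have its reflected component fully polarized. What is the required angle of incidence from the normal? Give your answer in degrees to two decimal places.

The reflected p-component vanishes when tan θ_B = n₂/n₁.
Here n₂/n₁ = 2.149/1.475 = 1.4569, and Brewster's law gives tan θ_B = n₂/n₁. Taking the arctangent, θ_B = 55.54°.

θ_B ≈ 55.54°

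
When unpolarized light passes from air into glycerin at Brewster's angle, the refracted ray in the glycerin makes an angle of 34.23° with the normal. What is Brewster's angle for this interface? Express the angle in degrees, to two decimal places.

Brewster's condition makes the reflected and refracted beams perpendicular: θ_B + θ_t = 90°.
So θ_B = 90° − θ_t = 90° − 34.23° = 55.77°.

θ_B ≈ 55.77°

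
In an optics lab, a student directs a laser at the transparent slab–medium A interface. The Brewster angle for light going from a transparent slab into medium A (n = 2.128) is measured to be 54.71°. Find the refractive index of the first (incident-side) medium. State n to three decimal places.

Full polarization of the reflected beam means tan θ_B = n₂/n₁, where n₁ is the incident medium (a transparent slab).
n₁ = n₂ / tan θ_B = 2.128 / tan 54.71° = 1.506.

n ≈ 1.506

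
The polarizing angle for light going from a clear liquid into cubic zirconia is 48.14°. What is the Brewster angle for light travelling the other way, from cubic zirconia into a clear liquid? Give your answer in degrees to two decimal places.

θ_B' ≈ 41.86°

tan θ_B' = n₁/n₂ = 1/tan θ_B, so θ_B' = 90° − θ_B.
θ_B' = 90° − 48.14° = 41.86°.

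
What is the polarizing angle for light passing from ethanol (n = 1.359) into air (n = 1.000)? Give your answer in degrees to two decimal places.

θ_B ≈ 36.35°

At Brewster's angle the reflected and refracted rays are perpendicular, which with Snell's law gives tan θ_B = n₂/n₁.
Here n₂/n₁ = 1.000/1.359 = 0.7358, and Brewster's law gives tan θ_B = n₂/n₁.
θ_B = arctan(0.7358) = 36.35°.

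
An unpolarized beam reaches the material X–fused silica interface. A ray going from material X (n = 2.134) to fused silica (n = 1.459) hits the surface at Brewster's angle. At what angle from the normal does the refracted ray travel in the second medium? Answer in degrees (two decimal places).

θ_t ≈ 55.64°

tan θ_B = n₂/n₁ = 1.459/2.134 = 0.6837, so θ_B = 34.36°.
Since θ_B + θ_t = 90° at Brewster incidence, θ_t = 90° − 34.36° = 55.64°.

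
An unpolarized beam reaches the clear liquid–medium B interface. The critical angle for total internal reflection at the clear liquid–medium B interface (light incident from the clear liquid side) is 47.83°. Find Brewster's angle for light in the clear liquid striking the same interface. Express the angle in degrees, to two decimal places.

θ_B ≈ 36.54°

At the critical angle sin θ_c = n₂/n₁, giving n₂/n₁ = sin 47.83° = 0.7412.
Then tan θ_B = n₂/n₁ = 0.7412, so θ_B = arctan 0.7412 = 36.54°.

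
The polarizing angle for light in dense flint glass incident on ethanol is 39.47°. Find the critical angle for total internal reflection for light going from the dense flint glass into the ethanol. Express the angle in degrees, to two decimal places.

θ_c ≈ 55.43°

From Brewster, n₂/n₁ = tan θ_B = tan 39.47° = 0.8235.
Then sin θ_c = n₂/n₁ = 0.8235, so θ_c = arcsin 0.8235 = 55.43°.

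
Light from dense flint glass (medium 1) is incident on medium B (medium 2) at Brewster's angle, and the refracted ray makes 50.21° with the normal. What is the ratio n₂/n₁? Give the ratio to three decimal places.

n₂/n₁ ≈ 0.833

θ_B + θ_t = 90°, so θ_B = 90° − 50.21° = 39.79°.
Then n₂/n₁ = tan θ_B = tan 39.79° = 0.833.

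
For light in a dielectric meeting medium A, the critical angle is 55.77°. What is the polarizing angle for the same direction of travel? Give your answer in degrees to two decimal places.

n₂/n₁ = sin θ_c = sin 55.77° = 0.8268.
tan θ_B equals the same ratio, so θ_B = arctan(0.8268) = 39.58°.

θ_B ≈ 39.58°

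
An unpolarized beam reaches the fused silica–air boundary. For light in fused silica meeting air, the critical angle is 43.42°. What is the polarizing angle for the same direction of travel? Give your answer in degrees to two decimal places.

n₂/n₁ = sin θ_c = sin 43.42° = 0.6873.
tan θ_B equals the same ratio, so θ_B = arctan(0.6873) = 34.50°.

θ_B ≈ 34.50°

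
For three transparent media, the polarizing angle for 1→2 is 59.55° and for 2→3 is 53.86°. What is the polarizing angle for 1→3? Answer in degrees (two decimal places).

θ_B ≈ 66.77°

Each Brewster angle gives a ratio: n₂/n₁ = tan 59.55° = 1.7011, n₃/n₂ = tan 53.86° = 1.3693.
So n₃/n₁ = (n₂/n₁)(n₃/n₂) = 1.7011 × 1.3693 = 2.3293.
θ_B(1→3) = arctan(2.3293) = 66.77°.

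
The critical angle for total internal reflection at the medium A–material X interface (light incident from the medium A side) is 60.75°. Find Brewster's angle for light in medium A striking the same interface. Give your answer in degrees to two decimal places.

n₂/n₁ = sin θ_c = sin 60.75° = 0.8725.
tan θ_B equals the same ratio, so θ_B = arctan(0.8725) = 41.10°.

θ_B ≈ 41.10°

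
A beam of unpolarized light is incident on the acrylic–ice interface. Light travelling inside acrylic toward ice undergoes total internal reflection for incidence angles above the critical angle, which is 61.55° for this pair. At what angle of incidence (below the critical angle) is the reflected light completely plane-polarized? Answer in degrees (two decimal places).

θ_B ≈ 41.32°

sin θ_c = n₂/n₁, so n₂/n₁ = sin 61.55° = 0.8792.
Brewster: tan θ_B = n₂/n₁ = 0.8792.
θ_B = arctan(0.8792) = 41.32°.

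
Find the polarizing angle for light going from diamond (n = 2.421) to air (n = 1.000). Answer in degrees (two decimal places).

θ_B ≈ 22.44°

The reflected p-component vanishes when tan θ_B = n₂/n₁.
Brewster's condition: tan θ_B = n₂/n₁ = 1.000/2.421 = 0.4131. Taking the arctangent, θ_B = 22.44°.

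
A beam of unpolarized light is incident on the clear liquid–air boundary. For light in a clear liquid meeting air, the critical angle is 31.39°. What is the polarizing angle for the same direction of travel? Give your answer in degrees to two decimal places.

n₂/n₁ = sin θ_c = sin 31.39° = 0.5209.
tan θ_B equals the same ratio, so θ_B = arctan(0.5209) = 27.51°.

θ_B ≈ 27.51°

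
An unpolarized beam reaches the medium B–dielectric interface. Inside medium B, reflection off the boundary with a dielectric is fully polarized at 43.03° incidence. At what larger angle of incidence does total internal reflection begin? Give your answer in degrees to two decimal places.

From Brewster, n₂/n₁ = tan θ_B = tan 43.03° = 0.9335.
Then sin θ_c = n₂/n₁ = 0.9335, so θ_c = arcsin 0.9335 = 68.99°.

θ_c ≈ 68.99°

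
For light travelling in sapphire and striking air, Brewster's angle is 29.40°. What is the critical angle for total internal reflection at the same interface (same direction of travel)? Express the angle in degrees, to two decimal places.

tan θ_B = n₂/n₁ = tan 29.40° = 0.5635.
Total internal reflection: sin θ_c = n₂/n₁ = 0.5635.
θ_c = arcsin(0.5635) = 34.30°.

θ_c ≈ 34.30°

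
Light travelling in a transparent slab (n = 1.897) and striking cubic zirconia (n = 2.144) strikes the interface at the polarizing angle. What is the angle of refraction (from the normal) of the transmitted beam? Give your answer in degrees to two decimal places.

First find Brewster's angle: tan θ_B = 2.144/1.897 = 1.1302, giving θ_B = 48.50°.
The refracted ray is perpendicular to the reflected ray, so θ_t = 90° − θ_B = 41.50°.

θ_t ≈ 41.50°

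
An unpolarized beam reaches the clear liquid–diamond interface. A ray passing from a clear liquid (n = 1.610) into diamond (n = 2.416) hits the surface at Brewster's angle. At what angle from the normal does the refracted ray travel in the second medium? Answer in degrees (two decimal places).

θ_t ≈ 33.68°

θ_B = arctan(n₂/n₁) = arctan(2.416/1.610) = 56.32°.
The refracted ray is perpendicular to the reflected ray, so θ_t = 90° − θ_B = 33.68°.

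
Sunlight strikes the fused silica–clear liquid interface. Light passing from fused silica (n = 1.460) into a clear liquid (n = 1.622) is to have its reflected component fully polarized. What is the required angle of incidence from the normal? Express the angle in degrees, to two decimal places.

θ_B ≈ 48.01°

tan θ_B = n₂/n₁ = 1.622/1.460 = 1.1110.
So θ_B = arctan 1.1110 = 48.01°.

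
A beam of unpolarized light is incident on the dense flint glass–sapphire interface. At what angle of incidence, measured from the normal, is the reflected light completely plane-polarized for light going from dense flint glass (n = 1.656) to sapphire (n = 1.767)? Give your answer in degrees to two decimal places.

θ_B ≈ 46.86°

tan θ_B = n₂/n₁ = 1.767/1.656 = 1.0670. Taking the arctangent, θ_B = 46.86°.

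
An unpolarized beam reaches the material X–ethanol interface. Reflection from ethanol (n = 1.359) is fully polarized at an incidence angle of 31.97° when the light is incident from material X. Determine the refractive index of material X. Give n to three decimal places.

Full polarization of the reflected beam means tan θ_B = n₂/n₁, where n₁ is the incident medium (material X).
n₁ = n₂ / tan θ_B = 1.359 / tan 31.97° = 2.177.

n ≈ 2.177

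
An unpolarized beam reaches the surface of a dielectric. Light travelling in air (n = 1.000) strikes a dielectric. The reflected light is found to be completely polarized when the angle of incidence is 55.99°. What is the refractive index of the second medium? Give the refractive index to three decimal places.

Full polarization of the reflected beam means tan θ_B = n₂/n₁, where n₁ is the incident medium (air).
n₂ = n₁ tan θ_B = 1.000 × tan 55.99° = 1.482.

n ≈ 1.482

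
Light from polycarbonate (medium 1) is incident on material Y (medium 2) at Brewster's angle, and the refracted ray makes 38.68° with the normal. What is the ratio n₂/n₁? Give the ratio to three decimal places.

n₂/n₁ ≈ 1.249

θ_B + θ_t = 90°, so θ_B = 90° − 38.68° = 51.32°.
tan θ_B = n₂/n₁, so n₂/n₁ = tan 51.32° = 1.249.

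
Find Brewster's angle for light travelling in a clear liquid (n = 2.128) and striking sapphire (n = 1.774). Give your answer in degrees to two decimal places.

At Brewster's angle the reflected and refracted rays are perpendicular, which with Snell's law gives tan θ_B = n₂/n₁.
Here n₂/n₁ = 1.774/2.128 = 0.8336, and Brewster's law gives tan θ_B = n₂/n₁.
So θ_B = arctan 0.8336 = 39.82°.

θ_B ≈ 39.82°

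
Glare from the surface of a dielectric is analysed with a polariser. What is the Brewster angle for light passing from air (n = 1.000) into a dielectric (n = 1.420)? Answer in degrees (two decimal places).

Brewster's condition: tan θ_B = n₂/n₁ = 1.420/1.000 = 1.4200.
So θ_B = arctan 1.4200 = 54.85°.

θ_B ≈ 54.85°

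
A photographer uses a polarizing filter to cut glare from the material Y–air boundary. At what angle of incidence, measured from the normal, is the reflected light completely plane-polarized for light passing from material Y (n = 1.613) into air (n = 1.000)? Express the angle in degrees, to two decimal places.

θ_B ≈ 31.80°

The reflected p-component vanishes when tan θ_B = n₂/n₁.
Brewster's condition: tan θ_B = n₂/n₁ = 1.000/1.613 = 0.6200.
So θ_B = arctan 0.6200 = 31.80°.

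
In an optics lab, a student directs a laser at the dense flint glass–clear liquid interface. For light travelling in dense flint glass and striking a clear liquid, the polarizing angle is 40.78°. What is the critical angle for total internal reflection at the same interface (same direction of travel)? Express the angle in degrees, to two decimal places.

tan θ_B = n₂/n₁ = tan 40.78° = 0.8626.
Total internal reflection: sin θ_c = n₂/n₁ = 0.8626.
θ_c = arcsin(0.8626) = 59.61°.

θ_c ≈ 59.61°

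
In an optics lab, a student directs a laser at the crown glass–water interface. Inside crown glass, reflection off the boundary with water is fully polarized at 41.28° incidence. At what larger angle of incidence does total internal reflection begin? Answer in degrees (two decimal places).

n₂/n₁ = tan 41.28° = 0.8779; the critical angle satisfies sin θ_c = n₂/n₁.
θ_c = arcsin(0.8779) = 61.39°.

θ_c ≈ 61.39°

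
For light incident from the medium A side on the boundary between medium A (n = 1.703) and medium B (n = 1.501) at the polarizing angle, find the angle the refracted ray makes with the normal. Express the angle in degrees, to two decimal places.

First find Brewster's angle: tan θ_B = 1.501/1.703 = 0.8814, giving θ_B = 41.39°.
The refracted ray is perpendicular to the reflected ray, so θ_t = 90° − θ_B = 48.61°.

θ_t ≈ 48.61°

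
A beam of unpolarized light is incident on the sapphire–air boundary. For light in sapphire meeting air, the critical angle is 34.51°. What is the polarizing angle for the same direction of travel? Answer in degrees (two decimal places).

θ_B ≈ 29.53°

n₂/n₁ = sin θ_c = sin 34.51° = 0.5666.
tan θ_B equals the same ratio, so θ_B = arctan(0.5666) = 29.53°.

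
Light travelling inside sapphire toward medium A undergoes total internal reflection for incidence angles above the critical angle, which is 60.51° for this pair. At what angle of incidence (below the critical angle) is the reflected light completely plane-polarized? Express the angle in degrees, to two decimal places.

θ_B ≈ 41.04°

sin θ_c = n₂/n₁, so n₂/n₁ = sin 60.51° = 0.8704.
Brewster: tan θ_B = n₂/n₁ = 0.8704.
θ_B = arctan(0.8704) = 41.04°.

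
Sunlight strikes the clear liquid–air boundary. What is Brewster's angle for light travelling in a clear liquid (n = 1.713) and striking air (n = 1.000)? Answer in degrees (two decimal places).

tan θ_B = n₂/n₁ = 1.000/1.713 = 0.5838.
θ_B = arctan(0.5838) = 30.28°.

θ_B ≈ 30.28°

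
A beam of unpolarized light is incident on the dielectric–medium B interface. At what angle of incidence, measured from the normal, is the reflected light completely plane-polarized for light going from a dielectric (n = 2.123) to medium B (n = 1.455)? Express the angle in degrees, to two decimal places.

The reflected p-component vanishes when tan θ_B = n₂/n₁.
Brewster's condition: tan θ_B = n₂/n₁ = 1.455/2.123 = 0.6854.
θ_B = arctan(0.6854) = 34.42°.

θ_B ≈ 34.42°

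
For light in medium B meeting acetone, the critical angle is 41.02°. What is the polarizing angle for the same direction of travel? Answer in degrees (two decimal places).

sin θ_c = n₂/n₁, so n₂/n₁ = sin 41.02° = 0.6563.
Brewster: tan θ_B = n₂/n₁ = 0.6563.
θ_B = arctan(0.6563) = 33.28°.

θ_B ≈ 33.28°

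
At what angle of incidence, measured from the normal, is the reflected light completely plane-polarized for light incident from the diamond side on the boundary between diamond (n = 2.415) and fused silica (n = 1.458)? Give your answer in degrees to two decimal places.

θ_B ≈ 31.12°

Brewster's condition: tan θ_B = n₂/n₁ = 1.458/2.415 = 0.6037.
So θ_B = arctan 0.6037 = 31.12°.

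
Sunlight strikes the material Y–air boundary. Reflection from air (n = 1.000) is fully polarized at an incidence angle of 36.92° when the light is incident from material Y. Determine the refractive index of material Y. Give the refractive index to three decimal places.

n ≈ 1.331

Brewster's law: tan θ_B = n₂/n₁ (light incident in material Y, refracted into air).
n₁ = n₂ / tan θ_B = 1.000 / tan 36.92° = 1.331.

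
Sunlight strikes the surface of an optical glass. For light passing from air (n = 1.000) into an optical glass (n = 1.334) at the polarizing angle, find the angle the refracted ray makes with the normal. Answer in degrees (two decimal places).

First find Brewster's angle: tan θ_B = 1.334/1.000 = 1.3340, giving θ_B = 53.14°.
At Brewster's angle the reflected and refracted rays are perpendicular, so θ_t = 90° − θ_B = 90° − 53.14° = 36.86°.

θ_t ≈ 36.86°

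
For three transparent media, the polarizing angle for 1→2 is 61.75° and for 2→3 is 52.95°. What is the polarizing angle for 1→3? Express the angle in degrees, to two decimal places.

tan θ_B(1→2) = n₂/n₁ = tan 61.75° = 1.8611.
tan θ_B(2→3) = n₃/n₂ = tan 52.95° = 1.3246.
Multiplying, n₃/n₁ = 1.8611 × 1.3246 = 2.4653, and θ_B(1→3) = arctan 2.4653 = 67.92°.

θ_B ≈ 67.92°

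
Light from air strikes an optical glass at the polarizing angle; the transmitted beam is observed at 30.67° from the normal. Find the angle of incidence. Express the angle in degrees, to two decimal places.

θ_B ≈ 59.33°

Brewster's condition makes the reflected and refracted beams perpendicular: θ_B + θ_t = 90°.
θ_B = 90° − 30.67° = 59.33°.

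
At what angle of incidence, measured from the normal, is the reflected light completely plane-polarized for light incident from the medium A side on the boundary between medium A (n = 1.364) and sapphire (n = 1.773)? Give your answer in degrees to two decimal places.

At Brewster's angle the reflected and refracted rays are perpendicular, which with Snell's law gives tan θ_B = n₂/n₁.
Brewster's condition: tan θ_B = n₂/n₁ = 1.773/1.364 = 1.2999. Taking the arctangent, θ_B = 52.43°.

θ_B ≈ 52.43°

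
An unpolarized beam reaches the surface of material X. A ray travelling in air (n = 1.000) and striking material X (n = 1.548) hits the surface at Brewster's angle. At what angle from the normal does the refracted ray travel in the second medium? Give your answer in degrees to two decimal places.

θ_t ≈ 32.86°

θ_B = arctan(n₂/n₁) = arctan(1.548/1.000) = 57.14°.
Since θ_B + θ_t = 90° at Brewster incidence, θ_t = 90° − 57.14° = 32.86°.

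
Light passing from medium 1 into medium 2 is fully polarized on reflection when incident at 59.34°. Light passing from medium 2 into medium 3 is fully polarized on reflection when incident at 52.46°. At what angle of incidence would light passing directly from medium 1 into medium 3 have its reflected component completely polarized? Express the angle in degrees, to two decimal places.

θ_B ≈ 65.51°

n₂/n₁ = tan 59.34° = 1.6869 and n₃/n₂ = tan 52.46° = 1.3013.
Multiplying, n₃/n₁ = 1.6869 × 1.3013 = 2.1952, and θ_B(1→3) = arctan 2.1952 = 65.51°.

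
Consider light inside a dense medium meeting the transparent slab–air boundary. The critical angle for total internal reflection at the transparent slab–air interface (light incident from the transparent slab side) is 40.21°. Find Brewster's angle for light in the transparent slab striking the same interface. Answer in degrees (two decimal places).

θ_B ≈ 32.85°

sin θ_c = n₂/n₁, so n₂/n₁ = sin 40.21° = 0.6456.
Brewster: tan θ_B = n₂/n₁ = 0.6456.
θ_B = arctan(0.6456) = 32.85°.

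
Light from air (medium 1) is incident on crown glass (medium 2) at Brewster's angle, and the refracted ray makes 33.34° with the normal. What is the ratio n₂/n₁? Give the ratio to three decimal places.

n₂/n₁ ≈ 1.520

At Brewster incidence θ_B = 90° − θ_t = 90° − 33.34° = 56.66°.
Then n₂/n₁ = tan θ_B = tan 56.66° = 1.520.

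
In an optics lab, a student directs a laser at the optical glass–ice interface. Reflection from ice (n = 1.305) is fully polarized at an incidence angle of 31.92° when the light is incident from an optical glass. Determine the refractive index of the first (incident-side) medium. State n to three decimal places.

Brewster's law: tan θ_B = n₂/n₁ (light incident in an optical glass, refracted into ice).
n₁ = n₂ / tan θ_B = 1.305 / tan 31.92° = 2.095.

n ≈ 2.095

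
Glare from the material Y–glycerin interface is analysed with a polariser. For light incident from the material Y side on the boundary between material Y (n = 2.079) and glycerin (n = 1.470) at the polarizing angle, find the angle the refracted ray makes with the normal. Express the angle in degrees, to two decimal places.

First find Brewster's angle: tan θ_B = 1.470/2.079 = 0.7071, giving θ_B = 35.26°.
Since θ_B + θ_t = 90° at Brewster incidence, θ_t = 90° − 35.26° = 54.74°.

θ_t ≈ 54.74°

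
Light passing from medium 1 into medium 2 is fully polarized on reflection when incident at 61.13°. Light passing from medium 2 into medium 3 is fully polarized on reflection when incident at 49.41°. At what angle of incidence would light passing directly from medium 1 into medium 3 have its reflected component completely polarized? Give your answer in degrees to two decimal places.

Each Brewster angle gives a ratio: n₂/n₁ = tan 61.13° = 1.8137, n₃/n₂ = tan 49.41° = 1.1671.
So n₃/n₁ = (n₂/n₁)(n₃/n₂) = 1.8137 × 1.1671 = 2.1169.
θ_B(1→3) = arctan(2.1169) = 64.71°.

θ_B ≈ 64.71°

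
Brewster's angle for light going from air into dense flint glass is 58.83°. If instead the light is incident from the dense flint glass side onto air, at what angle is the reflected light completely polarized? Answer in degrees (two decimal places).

tan θ_B' = n₁/n₂ = 1/tan θ_B, so θ_B' = 90° − θ_B.
θ_B' = 90° − 58.83° = 31.17°.

θ_B' ≈ 31.17°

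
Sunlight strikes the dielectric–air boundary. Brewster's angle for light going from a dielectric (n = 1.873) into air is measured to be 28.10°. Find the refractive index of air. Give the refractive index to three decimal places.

Full polarization of the reflected beam means tan θ_B = n₂/n₁, where n₁ is the incident medium (a dielectric).
n₂ = n₁ tan θ_B = 1.873 × tan 28.10° = 1.000.

n ≈ 1.000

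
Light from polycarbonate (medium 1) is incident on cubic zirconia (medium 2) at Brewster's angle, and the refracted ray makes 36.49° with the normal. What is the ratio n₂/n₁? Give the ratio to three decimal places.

n₂/n₁ ≈ 1.352

At Brewster incidence θ_B = 90° − θ_t = 90° − 36.49° = 53.51°.
tan θ_B = n₂/n₁, so n₂/n₁ = tan 53.51° = 1.352.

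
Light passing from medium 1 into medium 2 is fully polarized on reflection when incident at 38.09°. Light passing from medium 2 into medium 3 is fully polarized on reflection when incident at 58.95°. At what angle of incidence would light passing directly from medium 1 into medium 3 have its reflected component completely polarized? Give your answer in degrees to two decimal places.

θ_B ≈ 52.47°

Each Brewster angle gives a ratio: n₂/n₁ = tan 38.09° = 0.7838, n₃/n₂ = tan 58.95° = 1.6610.
Multiplying, n₃/n₁ = 0.7838 × 1.6610 = 1.3019, and θ_B(1→3) = arctan 1.3019 = 52.47°.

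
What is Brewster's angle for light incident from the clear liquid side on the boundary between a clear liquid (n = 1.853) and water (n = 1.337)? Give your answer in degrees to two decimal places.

θ_B ≈ 35.81°

Here n₂/n₁ = 1.337/1.853 = 0.7215, and Brewster's law gives tan θ_B = n₂/n₁.
θ_B = arctan(0.7215) = 35.81°.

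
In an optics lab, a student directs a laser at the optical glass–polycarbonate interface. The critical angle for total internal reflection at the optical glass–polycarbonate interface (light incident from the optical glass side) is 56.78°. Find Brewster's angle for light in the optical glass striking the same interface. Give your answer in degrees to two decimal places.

θ_B ≈ 39.91°

At the critical angle sin θ_c = n₂/n₁, giving n₂/n₁ = sin 56.78° = 0.8366.
Then tan θ_B = n₂/n₁ = 0.8366, so θ_B = arctan 0.8366 = 39.91°.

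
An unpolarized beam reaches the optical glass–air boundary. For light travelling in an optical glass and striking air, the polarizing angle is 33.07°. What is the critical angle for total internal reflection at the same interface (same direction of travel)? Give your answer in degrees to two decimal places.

From Brewster, n₂/n₁ = tan θ_B = tan 33.07° = 0.6511.
Then sin θ_c = n₂/n₁ = 0.6511, so θ_c = arcsin 0.6511 = 40.63°.

θ_c ≈ 40.63°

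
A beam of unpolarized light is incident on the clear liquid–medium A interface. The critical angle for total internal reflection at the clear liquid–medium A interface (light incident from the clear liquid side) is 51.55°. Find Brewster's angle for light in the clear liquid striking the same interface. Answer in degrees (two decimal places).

θ_B ≈ 38.07°

At the critical angle sin θ_c = n₂/n₁, giving n₂/n₁ = sin 51.55° = 0.7832.
Then tan θ_B = n₂/n₁ = 0.7832, so θ_B = arctan 0.7832 = 38.07°.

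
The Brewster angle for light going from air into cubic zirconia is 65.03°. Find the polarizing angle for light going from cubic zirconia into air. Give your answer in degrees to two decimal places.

Reversing the direction swaps n₁ and n₂, so tan θ_B' = 1/tan θ_B and θ_B' = 90° − θ_B.
Hence θ_B' = 90° − 65.03° = 24.97°.

θ_B' ≈ 24.97°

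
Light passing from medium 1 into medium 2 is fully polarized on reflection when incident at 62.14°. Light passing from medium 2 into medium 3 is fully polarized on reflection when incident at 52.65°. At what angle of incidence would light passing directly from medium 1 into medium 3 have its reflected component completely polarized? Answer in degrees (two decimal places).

θ_B ≈ 68.03°

Each Brewster angle gives a ratio: n₂/n₁ = tan 62.14° = 1.8919, n₃/n₂ = tan 52.65° = 1.3103.
Multiplying, n₃/n₁ = 1.8919 × 1.3103 = 2.4789, and θ_B(1→3) = arctan 2.4789 = 68.03°.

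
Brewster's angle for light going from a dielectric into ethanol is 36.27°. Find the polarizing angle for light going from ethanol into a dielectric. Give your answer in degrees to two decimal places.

θ_B' ≈ 53.73°

tan θ_B' = n₁/n₂ = 1/tan θ_B, so θ_B' = 90° − θ_B.
θ_B' = 90° − 36.27° = 53.73°.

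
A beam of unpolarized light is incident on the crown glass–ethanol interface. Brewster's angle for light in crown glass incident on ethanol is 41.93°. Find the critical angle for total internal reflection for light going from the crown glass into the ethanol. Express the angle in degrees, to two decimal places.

n₂/n₁ = tan 41.93° = 0.8982; the critical angle satisfies sin θ_c = n₂/n₁.
θ_c = arcsin(0.8982) = 63.92°.

θ_c ≈ 63.92°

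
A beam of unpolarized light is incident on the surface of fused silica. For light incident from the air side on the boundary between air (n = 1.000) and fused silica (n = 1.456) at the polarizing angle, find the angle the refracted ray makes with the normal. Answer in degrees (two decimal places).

θ_t ≈ 34.48°

First find Brewster's angle: tan θ_B = 1.456/1.000 = 1.4560, giving θ_B = 55.52°.
At Brewster's angle the reflected and refracted rays are perpendicular, so θ_t = 90° − θ_B = 90° − 55.52° = 34.48°.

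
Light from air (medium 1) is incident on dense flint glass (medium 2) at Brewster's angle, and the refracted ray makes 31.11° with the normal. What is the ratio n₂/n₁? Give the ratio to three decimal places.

n₂/n₁ ≈ 1.657

θ_B + θ_t = 90°, so θ_B = 90° − 31.11° = 58.89°.
tan θ_B = n₂/n₁, so n₂/n₁ = tan 58.89° = 1.657.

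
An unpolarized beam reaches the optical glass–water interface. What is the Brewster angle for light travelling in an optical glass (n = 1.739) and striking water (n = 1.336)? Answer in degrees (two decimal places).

θ_B ≈ 37.53°

Here n₂/n₁ = 1.336/1.739 = 0.7683, and Brewster's law gives tan θ_B = n₂/n₁. Taking the arctangent, θ_B = 37.53°.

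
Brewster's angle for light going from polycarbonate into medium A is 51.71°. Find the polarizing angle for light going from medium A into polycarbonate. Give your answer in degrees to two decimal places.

θ_B' ≈ 38.29°

tan θ_B' = n₁/n₂ = 1/tan θ_B, so θ_B' = 90° − θ_B.
θ_B' = 90° − 51.71° = 38.29°.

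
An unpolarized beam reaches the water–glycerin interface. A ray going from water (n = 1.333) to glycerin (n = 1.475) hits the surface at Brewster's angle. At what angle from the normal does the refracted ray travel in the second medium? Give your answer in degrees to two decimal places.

First find Brewster's angle: tan θ_B = 1.475/1.333 = 1.1065, giving θ_B = 47.89°.
Since θ_B + θ_t = 90° at Brewster incidence, θ_t = 90° − 47.89° = 42.11°.

θ_t ≈ 42.11°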